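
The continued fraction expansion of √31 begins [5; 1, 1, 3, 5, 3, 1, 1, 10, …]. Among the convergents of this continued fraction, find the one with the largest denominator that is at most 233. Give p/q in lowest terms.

863/155

List convergents until the denominator exceeds the bound:
a_0 = 5: 5/1  (≤ bound)
a_1 = 1: 6/1  (≤ bound)
a_2 = 1: 11/2  (≤ bound)
a_3 = 3: 39/7  (≤ bound)
a_4 = 5: 206/37  (≤ bound)
a_5 = 3: 657/118  (≤ bound)
a_6 = 1: 863/155  (≤ bound)
a_7 = 1: 1520/273  (> 233, stop)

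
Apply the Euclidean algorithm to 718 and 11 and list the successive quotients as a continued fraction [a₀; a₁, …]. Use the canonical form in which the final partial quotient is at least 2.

[65; 3, 1, 2]

Repeatedly divide and take the remainder:
⌊718/11⌋ = 65, remainder 3
⌊11/3⌋ = 3, remainder 2
⌊3/2⌋ = 1, remainder 1
⌊2/1⌋ = 2, remainder 0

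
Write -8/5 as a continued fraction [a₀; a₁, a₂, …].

[-2; 2, 2]

-8 ÷ 5 → quotient -2, remainder 2
5 ÷ 2 → quotient 2, remainder 1
2 ÷ 1 → quotient 2, remainder 0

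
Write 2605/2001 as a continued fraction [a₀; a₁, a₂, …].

[1; 3, 3, 5, 9, 4]

2605 = 1·2001 + 604, so a_0 = 1
2001 = 3·604 + 189, so a_1 = 3
604 = 3·189 + 37, so a_2 = 3
189 = 5·37 + 4, so a_3 = 5
37 = 9·4 + 1, so a_4 = 9
4 = 4·1 + 0, so a_5 = 4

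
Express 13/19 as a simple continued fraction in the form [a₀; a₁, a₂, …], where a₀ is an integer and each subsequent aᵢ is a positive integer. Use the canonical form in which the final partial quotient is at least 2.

13 ÷ 19 → quotient 0, remainder 13
19 ÷ 13 → quotient 1, remainder 6
13 ÷ 6 → quotient 2, remainder 1
6 ÷ 1 → quotient 6, remainder 0

[0; 1, 2, 6]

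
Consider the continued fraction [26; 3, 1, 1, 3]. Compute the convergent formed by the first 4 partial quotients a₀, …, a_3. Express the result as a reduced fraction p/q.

184/7

a_0 = 26: 26/1
a_1 = 3: 79/3
a_2 = 1: 105/4
a_3 = 1: 184/7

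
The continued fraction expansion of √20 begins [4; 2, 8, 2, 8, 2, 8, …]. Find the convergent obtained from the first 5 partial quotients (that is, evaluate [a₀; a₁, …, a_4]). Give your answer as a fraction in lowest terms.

Start with 8.
2 + 1/(8/1) = 2 + 1/8 = 17/8
8 + 1/(17/8) = 8 + 8/17 = 144/17
2 + 1/(144/17) = 2 + 17/144 = 305/144
4 + 1/(305/144) = 4 + 144/305 = 1364/305

1364/305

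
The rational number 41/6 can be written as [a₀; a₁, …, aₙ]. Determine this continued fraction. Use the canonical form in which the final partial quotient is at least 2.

41 = 6·6 + 5, so a_0 = 6
6 = 1·5 + 1, so a_1 = 1
5 = 5·1 + 0, so a_2 = 5

[6; 1, 5]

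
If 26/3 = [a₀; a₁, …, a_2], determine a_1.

1

26 ÷ 3 → quotient 8, remainder 2
3 ÷ 2 → quotient 1, remainder 1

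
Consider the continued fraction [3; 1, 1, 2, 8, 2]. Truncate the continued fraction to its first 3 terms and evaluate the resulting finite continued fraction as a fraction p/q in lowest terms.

Starting at the tail and folding back:
Start with 1.
1 + 1/(1/1) = 1 + 1/1 = 2/1
3 + 1/(2/1) = 3 + 1/2 = 7/2

7/2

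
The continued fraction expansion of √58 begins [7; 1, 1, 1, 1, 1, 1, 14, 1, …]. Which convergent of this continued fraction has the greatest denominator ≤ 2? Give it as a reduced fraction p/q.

15/2

List convergents until the denominator exceeds the bound:
a_0 = 7: 7/1  (≤ bound)
a_1 = 1: 8/1  (≤ bound)
a_2 = 1: 15/2  (≤ bound)
a_3 = 1: 23/3  (> 2, stop)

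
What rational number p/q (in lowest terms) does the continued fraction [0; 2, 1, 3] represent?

Start with 3.
1 + 1/(3/1) = 1 + 1/3 = 4/3
2 + 1/(4/3) = 2 + 3/4 = 11/4
0 + 1/(11/4) = 0 + 4/11 = 4/11

4/11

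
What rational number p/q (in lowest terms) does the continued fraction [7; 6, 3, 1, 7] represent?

Start with 7.
1 + 1/(7/1) = 1 + 1/7 = 8/7
3 + 1/(8/7) = 3 + 7/8 = 31/8
6 + 1/(31/8) = 6 + 8/31 = 194/31
7 + 1/(194/31) = 7 + 31/194 = 1389/194

1389/194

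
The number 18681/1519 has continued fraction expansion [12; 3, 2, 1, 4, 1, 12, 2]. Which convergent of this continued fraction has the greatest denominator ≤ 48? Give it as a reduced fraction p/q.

a_0 = 12: 12/1  (≤ bound)
a_1 = 3: 37/3  (≤ bound)
a_2 = 2: 86/7  (≤ bound)
a_3 = 1: 123/10  (≤ bound)
a_4 = 4: 578/47  (≤ bound)
a_5 = 1: 701/57  (> 48, stop)

578/47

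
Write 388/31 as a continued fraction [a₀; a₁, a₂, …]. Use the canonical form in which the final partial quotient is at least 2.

[12; 1, 1, 15]

388 ÷ 31 → quotient 12, remainder 16
31 ÷ 16 → quotient 1, remainder 15
16 ÷ 15 → quotient 1, remainder 1
15 ÷ 1 → quotient 15, remainder 0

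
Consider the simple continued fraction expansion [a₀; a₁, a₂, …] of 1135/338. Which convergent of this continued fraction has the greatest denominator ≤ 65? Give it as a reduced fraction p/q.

47/14

a_0 = 3: 3/1  (≤ bound)
a_1 = 2: 7/2  (≤ bound)
a_2 = 1: 10/3  (≤ bound)
a_3 = 3: 37/11  (≤ bound)
a_4 = 1: 47/14  (≤ bound)
a_5 = 5: 272/81  (> 65, stop)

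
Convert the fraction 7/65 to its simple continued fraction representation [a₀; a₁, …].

[0; 9, 3, 2]

Apply division with remainder until the remainder is 0:
7 ÷ 65 → quotient 0, remainder 7
65 ÷ 7 → quotient 9, remainder 2
7 ÷ 2 → quotient 3, remainder 1
2 ÷ 1 → quotient 2, remainder 0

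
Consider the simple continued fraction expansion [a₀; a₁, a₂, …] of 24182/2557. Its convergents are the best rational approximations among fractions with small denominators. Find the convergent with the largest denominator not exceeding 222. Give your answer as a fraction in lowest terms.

List convergents until the denominator exceeds the bound:
a_0 = 9: 9/1  (≤ bound)
a_1 = 2: 19/2  (≤ bound)
a_2 = 5: 104/11  (≤ bound)
a_3 = 2: 227/24  (≤ bound)
a_4 = 1: 331/35  (≤ bound)
a_5 = 23: 7840/829  (> 222, stop)

331/35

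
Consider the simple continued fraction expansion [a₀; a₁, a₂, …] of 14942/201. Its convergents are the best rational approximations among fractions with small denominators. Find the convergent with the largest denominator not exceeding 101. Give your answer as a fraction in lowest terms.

a_0 = 74: 74/1  (≤ bound)
a_1 = 2: 149/2  (≤ bound)
a_2 = 1: 223/3  (≤ bound)
a_3 = 21: 4832/65  (≤ bound)
a_4 = 1: 5055/68  (≤ bound)
a_5 = 2: 14942/201  (> 101, stop)

5055/68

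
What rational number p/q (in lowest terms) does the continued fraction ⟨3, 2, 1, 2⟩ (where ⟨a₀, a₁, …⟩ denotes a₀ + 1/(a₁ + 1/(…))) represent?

a_0 = 3: 3/1
a_1 = 2: 7/2
a_2 = 1: 10/3
a_3 = 2: 27/8

27/8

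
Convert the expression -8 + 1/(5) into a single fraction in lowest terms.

-39/5

Collapse the nested fraction from the inside out:
Start with 5.
-8 + 1/(5/1) = -8 + 1/5 = -39/5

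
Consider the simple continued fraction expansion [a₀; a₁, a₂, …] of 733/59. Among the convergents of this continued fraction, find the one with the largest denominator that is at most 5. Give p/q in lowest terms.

62/5

List convergents until the denominator exceeds the bound:
a_0 = 12: 12/1  (≤ bound)
a_1 = 2: 25/2  (≤ bound)
a_2 = 2: 62/5  (≤ bound)
a_3 = 1: 87/7  (> 5, stop)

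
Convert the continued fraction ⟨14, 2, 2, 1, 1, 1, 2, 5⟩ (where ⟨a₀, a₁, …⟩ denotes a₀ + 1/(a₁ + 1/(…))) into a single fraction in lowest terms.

3879/269

a_0 = 14: 14/1
a_1 = 2: 29/2
a_2 = 2: 72/5
a_3 = 1: 101/7
a_4 = 1: 173/12
a_5 = 1: 274/19
a_6 = 2: 721/50
a_7 = 5: 3879/269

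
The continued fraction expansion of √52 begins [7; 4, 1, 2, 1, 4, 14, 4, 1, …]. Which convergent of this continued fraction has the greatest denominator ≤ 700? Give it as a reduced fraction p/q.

List convergents until the denominator exceeds the bound:
a_0 = 7: 7/1  (≤ bound)
a_1 = 4: 29/4  (≤ bound)
a_2 = 1: 36/5  (≤ bound)
a_3 = 2: 101/14  (≤ bound)
a_4 = 1: 137/19  (≤ bound)
a_5 = 4: 649/90  (≤ bound)
a_6 = 14: 9223/1279  (> 700, stop)

649/90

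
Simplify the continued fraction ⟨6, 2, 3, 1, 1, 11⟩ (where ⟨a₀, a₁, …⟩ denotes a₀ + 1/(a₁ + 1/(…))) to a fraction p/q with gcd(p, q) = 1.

Build up convergents one term at a time:
a_0 = 6: 6/1
a_1 = 2: 13/2
a_2 = 3: 45/7
a_3 = 1: 58/9
a_4 = 1: 103/16
a_5 = 11: 1191/185

1191/185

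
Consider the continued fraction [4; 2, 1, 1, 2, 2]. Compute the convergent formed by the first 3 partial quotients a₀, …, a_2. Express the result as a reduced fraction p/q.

13/3

Start with 1.
2 + 1/(1/1) = 2 + 1/1 = 3/1
4 + 1/(3/1) = 4 + 1/3 = 13/3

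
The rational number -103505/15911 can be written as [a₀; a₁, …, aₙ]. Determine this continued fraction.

-103505 ÷ 15911 → quotient -7, remainder 7872
15911 ÷ 7872 → quotient 2, remainder 167
7872 ÷ 167 → quotient 47, remainder 23
167 ÷ 23 → quotient 7, remainder 6
23 ÷ 6 → quotient 3, remainder 5
6 ÷ 5 → quotient 1, remainder 1
5 ÷ 1 → quotient 5, remainder 0

[-7; 2, 47, 7, 3, 1, 5]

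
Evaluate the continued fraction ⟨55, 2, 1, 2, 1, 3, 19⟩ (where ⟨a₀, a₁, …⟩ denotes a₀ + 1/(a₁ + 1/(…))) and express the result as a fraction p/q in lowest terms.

43739/790

Compute successive convergents:
a_0 = 55: 55/1
a_1 = 2: 111/2
a_2 = 1: 166/3
a_3 = 2: 443/8
a_4 = 1: 609/11
a_5 = 3: 2270/41
a_6 = 19: 43739/790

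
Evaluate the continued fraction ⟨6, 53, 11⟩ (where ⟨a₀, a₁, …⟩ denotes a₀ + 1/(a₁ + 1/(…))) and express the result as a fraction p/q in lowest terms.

3515/584

a_0 = 6: 6/1
a_1 = 53: 319/53
a_2 = 11: 3515/584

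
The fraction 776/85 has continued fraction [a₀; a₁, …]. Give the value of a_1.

Run the Euclidean algorithm, recording each quotient:
⌊776/85⌋ = 9, remainder 11
⌊85/11⌋ = 7, remainder 8

7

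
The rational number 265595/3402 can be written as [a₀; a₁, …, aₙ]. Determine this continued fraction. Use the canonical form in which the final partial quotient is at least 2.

⌊265595/3402⌋ = 78, remainder 239
⌊3402/239⌋ = 14, remainder 56
⌊239/56⌋ = 4, remainder 15
⌊56/15⌋ = 3, remainder 11
⌊15/11⌋ = 1, remainder 4
⌊11/4⌋ = 2, remainder 3
⌊4/3⌋ = 1, remainder 1
⌊3/1⌋ = 3, remainder 0

[78; 14, 4, 3, 1, 2, 1, 3]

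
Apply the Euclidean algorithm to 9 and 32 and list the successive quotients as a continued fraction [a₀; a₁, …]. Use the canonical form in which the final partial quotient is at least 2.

[0; 3, 1, 1, 4]

9 = 0·32 + 9, so a_0 = 0
32 = 3·9 + 5, so a_1 = 3
9 = 1·5 + 4, so a_2 = 1
5 = 1·4 + 1, so a_3 = 1
4 = 4·1 + 0, so a_4 = 4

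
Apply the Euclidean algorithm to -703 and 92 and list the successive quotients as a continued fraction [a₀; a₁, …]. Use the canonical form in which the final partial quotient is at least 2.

-703 = -8·92 + 33, so a_0 = -8
92 = 2·33 + 26, so a_1 = 2
33 = 1·26 + 7, so a_2 = 1
26 = 3·7 + 5, so a_3 = 3
7 = 1·5 + 2, so a_4 = 1
5 = 2·2 + 1, so a_5 = 2
2 = 2·1 + 0, so a_6 = 2

[-8; 2, 1, 3, 1, 2, 2]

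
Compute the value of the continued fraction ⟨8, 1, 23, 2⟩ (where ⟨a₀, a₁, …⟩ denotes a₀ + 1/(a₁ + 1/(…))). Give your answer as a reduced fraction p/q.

439/49

Build up convergents one term at a time:
a_0 = 8: 8/1
a_1 = 1: 9/1
a_2 = 23: 215/24
a_3 = 2: 439/49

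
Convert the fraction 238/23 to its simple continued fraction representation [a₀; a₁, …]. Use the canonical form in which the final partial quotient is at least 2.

238 ÷ 23 → quotient 10, remainder 8
23 ÷ 8 → quotient 2, remainder 7
8 ÷ 7 → quotient 1, remainder 1
7 ÷ 1 → quotient 7, remainder 0

[10; 2, 1, 7]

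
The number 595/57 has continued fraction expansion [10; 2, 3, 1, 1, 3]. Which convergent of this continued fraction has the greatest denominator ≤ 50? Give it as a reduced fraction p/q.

a_0 = 10: 10/1  (≤ bound)
a_1 = 2: 21/2  (≤ bound)
a_2 = 3: 73/7  (≤ bound)
a_3 = 1: 94/9  (≤ bound)
a_4 = 1: 167/16  (≤ bound)
a_5 = 3: 595/57  (> 50, stop)

167/16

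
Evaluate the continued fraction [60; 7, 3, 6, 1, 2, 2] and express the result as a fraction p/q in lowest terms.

Start with 2.
2 + 1/(2/1) = 2 + 1/2 = 5/2
1 + 1/(5/2) = 1 + 2/5 = 7/5
6 + 1/(7/5) = 6 + 5/7 = 47/7
3 + 1/(47/7) = 3 + 7/47 = 148/47
7 + 1/(148/47) = 7 + 47/148 = 1083/148
60 + 1/(1083/148) = 60 + 148/1083 = 65128/1083

65128/1083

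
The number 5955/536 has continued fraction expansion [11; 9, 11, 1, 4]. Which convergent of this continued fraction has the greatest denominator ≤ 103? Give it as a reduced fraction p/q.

List convergents until the denominator exceeds the bound:
a_0 = 11: 11/1  (≤ bound)
a_1 = 9: 100/9  (≤ bound)
a_2 = 11: 1111/100  (≤ bound)
a_3 = 1: 1211/109  (> 103, stop)

1111/100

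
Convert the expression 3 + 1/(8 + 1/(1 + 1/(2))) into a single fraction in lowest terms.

81/26

Build up convergents one term at a time:
a_0 = 3: 3/1
a_1 = 8: 25/8
a_2 = 1: 28/9
a_3 = 2: 81/26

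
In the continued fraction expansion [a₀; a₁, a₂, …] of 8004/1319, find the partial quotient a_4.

1

8004 = 6·1319 + 90, so a_0 = 6
1319 = 14·90 + 59, so a_1 = 14
90 = 1·59 + 31, so a_2 = 1
59 = 1·31 + 28, so a_3 = 1
31 = 1·28 + 3, so a_4 = 1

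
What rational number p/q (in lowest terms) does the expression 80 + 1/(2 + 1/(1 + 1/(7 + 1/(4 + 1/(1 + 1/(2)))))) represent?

26595/331

Collapse the nested fraction from the inside out:
Start with 2.
1 + 1/(2/1) = 1 + 1/2 = 3/2
4 + 1/(3/2) = 4 + 2/3 = 14/3
7 + 1/(14/3) = 7 + 3/14 = 101/14
1 + 1/(101/14) = 1 + 14/101 = 115/101
2 + 1/(115/101) = 2 + 101/115 = 331/115
80 + 1/(331/115) = 80 + 115/331 = 26595/331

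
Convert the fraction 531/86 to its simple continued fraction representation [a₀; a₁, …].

⌊531/86⌋ = 6, remainder 15
⌊86/15⌋ = 5, remainder 11
⌊15/11⌋ = 1, remainder 4
⌊11/4⌋ = 2, remainder 3
⌊4/3⌋ = 1, remainder 1
⌊3/1⌋ = 3, remainder 0

[6; 5, 1, 2, 1, 3]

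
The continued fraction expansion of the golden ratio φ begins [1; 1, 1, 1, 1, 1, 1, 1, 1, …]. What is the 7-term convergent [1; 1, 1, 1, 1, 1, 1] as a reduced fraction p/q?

21/13

Work from the innermost term outward:
Start with 1.
1 + 1/(1/1) = 1 + 1/1 = 2/1
1 + 1/(2/1) = 1 + 1/2 = 3/2
1 + 1/(3/2) = 1 + 2/3 = 5/3
1 + 1/(5/3) = 1 + 3/5 = 8/5
1 + 1/(8/5) = 1 + 5/8 = 13/8
1 + 1/(13/8) = 1 + 8/13 = 21/13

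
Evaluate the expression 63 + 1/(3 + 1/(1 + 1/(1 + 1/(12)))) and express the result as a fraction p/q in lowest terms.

5569/88

Build up convergents one term at a time:
a_0 = 63: 63/1
a_1 = 3: 190/3
a_2 = 1: 253/4
a_3 = 1: 443/7
a_4 = 12: 5569/88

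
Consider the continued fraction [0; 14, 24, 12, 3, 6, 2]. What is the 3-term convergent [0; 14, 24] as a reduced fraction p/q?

24/337

Starting at the tail and folding back:
Start with 24.
14 + 1/(24/1) = 14 + 1/24 = 337/24
0 + 1/(337/24) = 0 + 24/337 = 24/337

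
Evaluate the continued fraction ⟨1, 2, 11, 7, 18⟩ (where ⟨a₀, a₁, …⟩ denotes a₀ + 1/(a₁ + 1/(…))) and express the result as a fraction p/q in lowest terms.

4372/2957

Start with 18.
7 + 1/(18/1) = 7 + 1/18 = 127/18
11 + 1/(127/18) = 11 + 18/127 = 1415/127
2 + 1/(1415/127) = 2 + 127/1415 = 2957/1415
1 + 1/(2957/1415) = 1 + 1415/2957 = 4372/2957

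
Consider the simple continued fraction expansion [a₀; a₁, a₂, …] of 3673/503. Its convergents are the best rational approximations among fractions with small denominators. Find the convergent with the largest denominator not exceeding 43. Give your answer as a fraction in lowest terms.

314/43

List convergents until the denominator exceeds the bound:
a_0 = 7: 7/1  (≤ bound)
a_1 = 3: 22/3  (≤ bound)
a_2 = 3: 73/10  (≤ bound)
a_3 = 4: 314/43  (≤ bound)
a_4 = 3: 1015/139  (> 43, stop)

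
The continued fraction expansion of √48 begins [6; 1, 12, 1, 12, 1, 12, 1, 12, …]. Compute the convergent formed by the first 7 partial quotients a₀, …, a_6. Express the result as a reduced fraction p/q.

17466/2521

Compute successive convergents:
a_0 = 6: 6/1
a_1 = 1: 7/1
a_2 = 12: 90/13
a_3 = 1: 97/14
a_4 = 12: 1254/181
a_5 = 1: 1351/195
a_6 = 12: 17466/2521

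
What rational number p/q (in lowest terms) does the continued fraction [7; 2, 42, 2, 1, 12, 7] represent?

Work from the innermost term outward:
Start with 7.
12 + 1/(7/1) = 12 + 1/7 = 85/7
1 + 1/(85/7) = 1 + 7/85 = 92/85
2 + 1/(92/85) = 2 + 85/92 = 269/92
42 + 1/(269/92) = 42 + 92/269 = 11390/269
2 + 1/(11390/269) = 2 + 269/11390 = 23049/11390
7 + 1/(23049/11390) = 7 + 11390/23049 = 172733/23049

172733/23049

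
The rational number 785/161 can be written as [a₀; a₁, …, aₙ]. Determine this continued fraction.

[4; 1, 7, 20]

⌊785/161⌋ = 4, remainder 141
⌊161/141⌋ = 1, remainder 20
⌊141/20⌋ = 7, remainder 1
⌊20/1⌋ = 20, remainder 0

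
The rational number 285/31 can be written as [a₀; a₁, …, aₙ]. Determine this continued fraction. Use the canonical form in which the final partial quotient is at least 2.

285 ÷ 31 → quotient 9, remainder 6
31 ÷ 6 → quotient 5, remainder 1
6 ÷ 1 → quotient 6, remainder 0

[9; 5, 6]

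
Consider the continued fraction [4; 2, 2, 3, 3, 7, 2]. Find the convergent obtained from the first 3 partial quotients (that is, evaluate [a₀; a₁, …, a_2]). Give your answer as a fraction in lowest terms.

Compute successive convergents:
a_0 = 4: 4/1
a_1 = 2: 9/2
a_2 = 2: 22/5

22/5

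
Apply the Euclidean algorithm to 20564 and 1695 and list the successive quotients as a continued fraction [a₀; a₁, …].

[12; 7, 1, 1, 3, 4, 3, 2]

⌊20564/1695⌋ = 12, remainder 224
⌊1695/224⌋ = 7, remainder 127
⌊224/127⌋ = 1, remainder 97
⌊127/97⌋ = 1, remainder 30
⌊97/30⌋ = 3, remainder 7
⌊30/7⌋ = 4, remainder 2
⌊7/2⌋ = 3, remainder 1
⌊2/1⌋ = 2, remainder 0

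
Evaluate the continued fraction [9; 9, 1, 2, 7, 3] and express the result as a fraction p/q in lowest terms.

Collapse the nested fraction from the inside out:
Start with 3.
7 + 1/(3/1) = 7 + 1/3 = 22/3
2 + 1/(22/3) = 2 + 3/22 = 47/22
1 + 1/(47/22) = 1 + 22/47 = 69/47
9 + 1/(69/47) = 9 + 47/69 = 668/69
9 + 1/(668/69) = 9 + 69/668 = 6081/668

6081/668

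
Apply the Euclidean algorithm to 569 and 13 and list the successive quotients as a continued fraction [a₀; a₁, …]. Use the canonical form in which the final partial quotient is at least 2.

Repeatedly divide and take the remainder:
569 = 43·13 + 10, so a_0 = 43
13 = 1·10 + 3, so a_1 = 1
10 = 3·3 + 1, so a_2 = 3
3 = 3·1 + 0, so a_3 = 3

[43; 1, 3, 3]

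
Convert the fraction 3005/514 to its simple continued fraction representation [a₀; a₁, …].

⌊3005/514⌋ = 5, remainder 435
⌊514/435⌋ = 1, remainder 79
⌊435/79⌋ = 5, remainder 40
⌊79/40⌋ = 1, remainder 39
⌊40/39⌋ = 1, remainder 1
⌊39/1⌋ = 39, remainder 0

[5; 1, 5, 1, 1, 39]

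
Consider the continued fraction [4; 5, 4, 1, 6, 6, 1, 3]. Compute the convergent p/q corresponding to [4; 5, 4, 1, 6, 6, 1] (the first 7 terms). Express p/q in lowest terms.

a_0 = 4: 4/1
a_1 = 5: 21/5
a_2 = 4: 88/21
a_3 = 1: 109/26
a_4 = 6: 742/177
a_5 = 6: 4561/1088
a_6 = 1: 5303/1265

5303/1265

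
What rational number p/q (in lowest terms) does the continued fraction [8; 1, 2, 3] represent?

Start with 3.
2 + 1/(3/1) = 2 + 1/3 = 7/3
1 + 1/(7/3) = 1 + 3/7 = 10/7
8 + 1/(10/7) = 8 + 7/10 = 87/10

87/10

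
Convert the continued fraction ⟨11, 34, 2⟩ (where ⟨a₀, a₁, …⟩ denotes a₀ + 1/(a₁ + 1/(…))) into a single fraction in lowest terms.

761/69

Work from the innermost term outward:
Start with 2.
34 + 1/(2/1) = 34 + 1/2 = 69/2
11 + 1/(69/2) = 11 + 2/69 = 761/69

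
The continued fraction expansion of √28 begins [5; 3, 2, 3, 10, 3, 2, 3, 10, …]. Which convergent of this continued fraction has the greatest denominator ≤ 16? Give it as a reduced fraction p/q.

List convergents until the denominator exceeds the bound:
a_0 = 5: 5/1  (≤ bound)
a_1 = 3: 16/3  (≤ bound)
a_2 = 2: 37/7  (≤ bound)
a_3 = 3: 127/24  (> 16, stop)

37/7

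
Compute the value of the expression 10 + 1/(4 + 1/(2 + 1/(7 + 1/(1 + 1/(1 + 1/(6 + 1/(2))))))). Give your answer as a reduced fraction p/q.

20560/2011

Start with 2.
6 + 1/(2/1) = 6 + 1/2 = 13/2
1 + 1/(13/2) = 1 + 2/13 = 15/13
1 + 1/(15/13) = 1 + 13/15 = 28/15
7 + 1/(28/15) = 7 + 15/28 = 211/28
2 + 1/(211/28) = 2 + 28/211 = 450/211
4 + 1/(450/211) = 4 + 211/450 = 2011/450
10 + 1/(2011/450) = 10 + 450/2011 = 20560/2011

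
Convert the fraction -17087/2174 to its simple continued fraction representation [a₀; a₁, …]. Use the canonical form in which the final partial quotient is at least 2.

[-8; 7, 7, 1, 4, 1, 1, 3]

Repeatedly divide and take the remainder:
-17087 = -8·2174 + 305, so a_0 = -8
2174 = 7·305 + 39, so a_1 = 7
305 = 7·39 + 32, so a_2 = 7
39 = 1·32 + 7, so a_3 = 1
32 = 4·7 + 4, so a_4 = 4
7 = 1·4 + 3, so a_5 = 1
4 = 1·3 + 1, so a_6 = 1
3 = 3·1 + 0, so a_7 = 3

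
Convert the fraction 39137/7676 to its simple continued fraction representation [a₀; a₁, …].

39137 = 5·7676 + 757, so a_0 = 5
7676 = 10·757 + 106, so a_1 = 10
757 = 7·106 + 15, so a_2 = 7
106 = 7·15 + 1, so a_3 = 7
15 = 15·1 + 0, so a_4 = 15

[5; 10, 7, 7, 15]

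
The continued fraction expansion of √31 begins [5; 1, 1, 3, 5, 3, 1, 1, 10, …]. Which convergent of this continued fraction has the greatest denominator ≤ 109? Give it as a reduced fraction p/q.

206/37

a_0 = 5: 5/1  (≤ bound)
a_1 = 1: 6/1  (≤ bound)
a_2 = 1: 11/2  (≤ bound)
a_3 = 3: 39/7  (≤ bound)
a_4 = 5: 206/37  (≤ bound)
a_5 = 3: 657/118  (> 109, stop)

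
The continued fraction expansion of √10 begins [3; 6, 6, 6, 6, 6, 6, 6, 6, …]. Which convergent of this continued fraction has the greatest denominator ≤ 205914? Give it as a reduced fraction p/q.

a_0 = 3: 3/1  (≤ bound)
a_1 = 6: 19/6  (≤ bound)
a_2 = 6: 117/37  (≤ bound)
a_3 = 6: 721/228  (≤ bound)
a_4 = 6: 4443/1405  (≤ bound)
a_5 = 6: 27379/8658  (≤ bound)
a_6 = 6: 168717/53353  (≤ bound)
a_7 = 6: 1039681/328776  (> 205914, stop)

168717/53353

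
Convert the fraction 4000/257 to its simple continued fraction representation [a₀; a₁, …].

[15; 1, 1, 3, 2, 1, 1, 6]

Apply division with remainder until the remainder is 0:
4000 ÷ 257 → quotient 15, remainder 145
257 ÷ 145 → quotient 1, remainder 112
145 ÷ 112 → quotient 1, remainder 33
112 ÷ 33 → quotient 3, remainder 13
33 ÷ 13 → quotient 2, remainder 7
13 ÷ 7 → quotient 1, remainder 6
7 ÷ 6 → quotient 1, remainder 1
6 ÷ 1 → quotient 6, remainder 0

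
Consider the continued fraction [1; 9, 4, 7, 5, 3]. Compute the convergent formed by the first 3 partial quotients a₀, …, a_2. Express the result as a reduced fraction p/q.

Start with 4.
9 + 1/(4/1) = 9 + 1/4 = 37/4
1 + 1/(37/4) = 1 + 4/37 = 41/37

41/37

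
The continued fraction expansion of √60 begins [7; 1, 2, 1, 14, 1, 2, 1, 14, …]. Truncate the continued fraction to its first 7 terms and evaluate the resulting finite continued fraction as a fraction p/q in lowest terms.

1433/185

Start with 2.
1 + 1/(2/1) = 1 + 1/2 = 3/2
14 + 1/(3/2) = 14 + 2/3 = 44/3
1 + 1/(44/3) = 1 + 3/44 = 47/44
2 + 1/(47/44) = 2 + 44/47 = 138/47
1 + 1/(138/47) = 1 + 47/138 = 185/138
7 + 1/(185/138) = 7 + 138/185 = 1433/185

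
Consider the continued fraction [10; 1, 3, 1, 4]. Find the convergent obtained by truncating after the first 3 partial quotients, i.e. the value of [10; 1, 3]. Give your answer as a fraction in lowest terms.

43/4

Start with 3.
1 + 1/(3/1) = 1 + 1/3 = 4/3
10 + 1/(4/3) = 10 + 3/4 = 43/4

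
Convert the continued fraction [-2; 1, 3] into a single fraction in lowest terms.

a_0 = -2: -2/1
a_1 = 1: -1/1
a_2 = 3: -5/4

-5/4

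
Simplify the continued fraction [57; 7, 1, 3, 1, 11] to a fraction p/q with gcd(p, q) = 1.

a_0 = 57: 57/1
a_1 = 7: 400/7
a_2 = 1: 457/8
a_3 = 3: 1771/31
a_4 = 1: 2228/39
a_5 = 11: 26279/460

26279/460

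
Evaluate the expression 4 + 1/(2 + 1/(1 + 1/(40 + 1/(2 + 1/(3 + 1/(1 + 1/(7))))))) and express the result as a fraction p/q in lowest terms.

Starting at the tail and folding back:
Start with 7.
1 + 1/(7/1) = 1 + 1/7 = 8/7
3 + 1/(8/7) = 3 + 7/8 = 31/8
2 + 1/(31/8) = 2 + 8/31 = 70/31
40 + 1/(70/31) = 40 + 31/70 = 2831/70
1 + 1/(2831/70) = 1 + 70/2831 = 2901/2831
2 + 1/(2901/2831) = 2 + 2831/2901 = 8633/2901
4 + 1/(8633/2901) = 4 + 2901/8633 = 37433/8633

37433/8633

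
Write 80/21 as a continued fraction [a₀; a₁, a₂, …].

[3; 1, 4, 4]

80 ÷ 21 → quotient 3, remainder 17
21 ÷ 17 → quotient 1, remainder 4
17 ÷ 4 → quotient 4, remainder 1
4 ÷ 1 → quotient 4, remainder 0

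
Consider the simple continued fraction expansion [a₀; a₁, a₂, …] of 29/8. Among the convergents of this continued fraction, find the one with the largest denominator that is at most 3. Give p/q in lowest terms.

a_0 = 3: 3/1  (≤ bound)
a_1 = 1: 4/1  (≤ bound)
a_2 = 1: 7/2  (≤ bound)
a_3 = 1: 11/3  (≤ bound)
a_4 = 2: 29/8  (> 3, stop)

11/3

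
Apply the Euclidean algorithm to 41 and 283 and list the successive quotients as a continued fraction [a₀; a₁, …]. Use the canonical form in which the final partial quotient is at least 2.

41 ÷ 283 → quotient 0, remainder 41
283 ÷ 41 → quotient 6, remainder 37
41 ÷ 37 → quotient 1, remainder 4
37 ÷ 4 → quotient 9, remainder 1
4 ÷ 1 → quotient 4, remainder 0

[0; 6, 1, 9, 4]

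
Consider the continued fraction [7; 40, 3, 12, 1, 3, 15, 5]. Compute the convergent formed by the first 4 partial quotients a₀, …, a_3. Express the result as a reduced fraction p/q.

10481/1492

Start with 12.
3 + 1/(12/1) = 3 + 1/12 = 37/12
40 + 1/(37/12) = 40 + 12/37 = 1492/37
7 + 1/(1492/37) = 7 + 37/1492 = 10481/1492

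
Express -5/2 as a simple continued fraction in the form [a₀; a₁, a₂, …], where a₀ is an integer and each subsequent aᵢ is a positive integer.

[-3; 2]

⌊-5/2⌋ = -3, remainder 1
⌊2/1⌋ = 2, remainder 0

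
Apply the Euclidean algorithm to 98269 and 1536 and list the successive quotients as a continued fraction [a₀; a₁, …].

Apply division with remainder until the remainder is 0:
98269 = 63·1536 + 1501, so a_0 = 63
1536 = 1·1501 + 35, so a_1 = 1
1501 = 42·35 + 31, so a_2 = 42
35 = 1·31 + 4, so a_3 = 1
31 = 7·4 + 3, so a_4 = 7
4 = 1·3 + 1, so a_5 = 1
3 = 3·1 + 0, so a_6 = 3

[63; 1, 42, 1, 7, 1, 3]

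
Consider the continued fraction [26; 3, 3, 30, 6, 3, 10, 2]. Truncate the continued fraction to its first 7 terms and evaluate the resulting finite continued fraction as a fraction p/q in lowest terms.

a_0 = 26: 26/1
a_1 = 3: 79/3
a_2 = 3: 263/10
a_3 = 30: 7969/303
a_4 = 6: 48077/1828
a_5 = 3: 152200/5787
a_6 = 10: 1570077/59698

1570077/59698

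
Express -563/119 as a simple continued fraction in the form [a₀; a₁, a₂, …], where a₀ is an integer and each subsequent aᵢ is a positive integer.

[-5; 3, 1, 2, 1, 1, 4]

⌊-563/119⌋ = -5, remainder 32
⌊119/32⌋ = 3, remainder 23
⌊32/23⌋ = 1, remainder 9
⌊23/9⌋ = 2, remainder 5
⌊9/5⌋ = 1, remainder 4
⌊5/4⌋ = 1, remainder 1
⌊4/1⌋ = 4, remainder 0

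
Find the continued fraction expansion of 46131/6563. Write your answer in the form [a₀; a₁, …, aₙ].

[7; 34, 1, 1, 5, 2, 3, 2]

Repeatedly divide and take the remainder:
46131 = 7·6563 + 190, so a_0 = 7
6563 = 34·190 + 103, so a_1 = 34
190 = 1·103 + 87, so a_2 = 1
103 = 1·87 + 16, so a_3 = 1
87 = 5·16 + 7, so a_4 = 5
16 = 2·7 + 2, so a_5 = 2
7 = 3·2 + 1, so a_6 = 3
2 = 2·1 + 0, so a_7 = 2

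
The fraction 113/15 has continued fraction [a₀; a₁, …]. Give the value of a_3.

Apply division with remainder until the remainder is 0:
⌊113/15⌋ = 7, remainder 8
⌊15/8⌋ = 1, remainder 7
⌊8/7⌋ = 1, remainder 1
⌊7/1⌋ = 7, remainder 0

7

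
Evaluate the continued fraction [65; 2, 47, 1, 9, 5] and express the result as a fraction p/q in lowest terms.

323348/4937

Build up convergents one term at a time:
a_0 = 65: 65/1
a_1 = 2: 131/2
a_2 = 47: 6222/95
a_3 = 1: 6353/97
a_4 = 9: 63399/968
a_5 = 5: 323348/4937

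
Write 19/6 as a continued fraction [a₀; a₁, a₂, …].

[3; 6]

⌊19/6⌋ = 3, remainder 1
⌊6/1⌋ = 6, remainder 0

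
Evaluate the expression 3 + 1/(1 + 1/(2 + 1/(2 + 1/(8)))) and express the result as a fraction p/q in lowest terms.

Work from the innermost term outward:
Start with 8.
2 + 1/(8/1) = 2 + 1/8 = 17/8
2 + 1/(17/8) = 2 + 8/17 = 42/17
1 + 1/(42/17) = 1 + 17/42 = 59/42
3 + 1/(59/42) = 3 + 42/59 = 219/59

219/59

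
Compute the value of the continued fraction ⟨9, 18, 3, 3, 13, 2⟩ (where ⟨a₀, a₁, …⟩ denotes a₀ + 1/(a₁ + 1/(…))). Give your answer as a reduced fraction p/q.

45735/5051

a_0 = 9: 9/1
a_1 = 18: 163/18
a_2 = 3: 498/55
a_3 = 3: 1657/183
a_4 = 13: 22039/2434
a_5 = 2: 45735/5051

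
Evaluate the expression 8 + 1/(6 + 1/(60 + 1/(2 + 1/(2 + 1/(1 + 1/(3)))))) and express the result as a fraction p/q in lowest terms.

a_0 = 8: 8/1
a_1 = 6: 49/6
a_2 = 60: 2948/361
a_3 = 2: 5945/728
a_4 = 2: 14838/1817
a_5 = 1: 20783/2545
a_6 = 3: 77187/9452

77187/9452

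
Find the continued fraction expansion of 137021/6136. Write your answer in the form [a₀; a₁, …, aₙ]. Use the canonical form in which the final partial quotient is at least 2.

[22; 3, 41, 2, 2, 4, 2]

137021 = 22·6136 + 2029, so a_0 = 22
6136 = 3·2029 + 49, so a_1 = 3
2029 = 41·49 + 20, so a_2 = 41
49 = 2·20 + 9, so a_3 = 2
20 = 2·9 + 2, so a_4 = 2
9 = 4·2 + 1, so a_5 = 4
2 = 2·1 + 0, so a_6 = 2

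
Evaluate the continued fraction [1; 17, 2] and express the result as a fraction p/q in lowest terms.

Work from the innermost term outward:
Start with 2.
17 + 1/(2/1) = 17 + 1/2 = 35/2
1 + 1/(35/2) = 1 + 2/35 = 37/35

37/35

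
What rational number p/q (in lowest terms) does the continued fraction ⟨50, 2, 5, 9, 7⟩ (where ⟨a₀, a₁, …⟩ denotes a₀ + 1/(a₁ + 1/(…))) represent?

36227/718

Work from the innermost term outward:
Start with 7.
9 + 1/(7/1) = 9 + 1/7 = 64/7
5 + 1/(64/7) = 5 + 7/64 = 327/64
2 + 1/(327/64) = 2 + 64/327 = 718/327
50 + 1/(718/327) = 50 + 327/718 = 36227/718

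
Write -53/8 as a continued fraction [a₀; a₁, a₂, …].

Run the Euclidean algorithm, recording each quotient:
⌊-53/8⌋ = -7, remainder 3
⌊8/3⌋ = 2, remainder 2
⌊3/2⌋ = 1, remainder 1
⌊2/1⌋ = 2, remainder 0

[-7; 2, 1, 2]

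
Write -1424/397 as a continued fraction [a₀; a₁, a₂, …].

[-4; 2, 2, 2, 1, 1, 1, 8]

-1424 = -4·397 + 164, so a_0 = -4
397 = 2·164 + 69, so a_1 = 2
164 = 2·69 + 26, so a_2 = 2
69 = 2·26 + 17, so a_3 = 2
26 = 1·17 + 9, so a_4 = 1
17 = 1·9 + 8, so a_5 = 1
9 = 1·8 + 1, so a_6 = 1
8 = 8·1 + 0, so a_7 = 8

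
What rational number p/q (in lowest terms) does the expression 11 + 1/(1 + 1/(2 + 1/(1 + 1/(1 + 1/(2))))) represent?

211/18

a_0 = 11: 11/1
a_1 = 1: 12/1
a_2 = 2: 35/3
a_3 = 1: 47/4
a_4 = 1: 82/7
a_5 = 2: 211/18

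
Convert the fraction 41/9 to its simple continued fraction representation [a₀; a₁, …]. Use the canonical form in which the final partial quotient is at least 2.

[4; 1, 1, 4]

41 = 4·9 + 5, so a_0 = 4
9 = 1·5 + 4, so a_1 = 1
5 = 1·4 + 1, so a_2 = 1
4 = 4·1 + 0, so a_3 = 4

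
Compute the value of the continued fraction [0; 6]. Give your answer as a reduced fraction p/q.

a_0 = 0: 0/1
a_1 = 6: 1/6

1/6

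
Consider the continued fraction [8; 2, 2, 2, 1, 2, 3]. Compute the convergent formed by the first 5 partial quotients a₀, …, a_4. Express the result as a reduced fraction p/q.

a_0 = 8: 8/1
a_1 = 2: 17/2
a_2 = 2: 42/5
a_3 = 2: 101/12
a_4 = 1: 143/17

143/17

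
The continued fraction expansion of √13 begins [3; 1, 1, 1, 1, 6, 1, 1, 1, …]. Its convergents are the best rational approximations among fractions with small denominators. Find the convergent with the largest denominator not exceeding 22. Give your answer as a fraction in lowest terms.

18/5

a_0 = 3: 3/1  (≤ bound)
a_1 = 1: 4/1  (≤ bound)
a_2 = 1: 7/2  (≤ bound)
a_3 = 1: 11/3  (≤ bound)
a_4 = 1: 18/5  (≤ bound)
a_5 = 6: 119/33  (> 22, stop)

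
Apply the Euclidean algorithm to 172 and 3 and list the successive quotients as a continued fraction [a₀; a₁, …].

[57; 3]

Apply division with remainder until the remainder is 0:
⌊172/3⌋ = 57, remainder 1
⌊3/1⌋ = 3, remainder 0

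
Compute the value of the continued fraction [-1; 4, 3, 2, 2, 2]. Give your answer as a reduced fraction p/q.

-135/176

a_0 = -1: -1/1
a_1 = 4: -3/4
a_2 = 3: -10/13
a_3 = 2: -23/30
a_4 = 2: -56/73
a_5 = 2: -135/176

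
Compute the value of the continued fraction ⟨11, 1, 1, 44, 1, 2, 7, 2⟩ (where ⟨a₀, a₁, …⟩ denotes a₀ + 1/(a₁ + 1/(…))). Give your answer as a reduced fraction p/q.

48864/4247

Start with 2.
7 + 1/(2/1) = 7 + 1/2 = 15/2
2 + 1/(15/2) = 2 + 2/15 = 32/15
1 + 1/(32/15) = 1 + 15/32 = 47/32
44 + 1/(47/32) = 44 + 32/47 = 2100/47
1 + 1/(2100/47) = 1 + 47/2100 = 2147/2100
1 + 1/(2147/2100) = 1 + 2100/2147 = 4247/2147
11 + 1/(4247/2147) = 11 + 2147/4247 = 48864/4247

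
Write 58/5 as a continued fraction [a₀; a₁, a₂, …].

[11; 1, 1, 2]

Apply division with remainder until the remainder is 0:
58 ÷ 5 → quotient 11, remainder 3
5 ÷ 3 → quotient 1, remainder 2
3 ÷ 2 → quotient 1, remainder 1
2 ÷ 1 → quotient 2, remainder 0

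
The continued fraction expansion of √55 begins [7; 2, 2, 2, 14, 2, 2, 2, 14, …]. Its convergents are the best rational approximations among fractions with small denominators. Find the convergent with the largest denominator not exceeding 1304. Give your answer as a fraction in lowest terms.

6593/889

a_0 = 7: 7/1  (≤ bound)
a_1 = 2: 15/2  (≤ bound)
a_2 = 2: 37/5  (≤ bound)
a_3 = 2: 89/12  (≤ bound)
a_4 = 14: 1283/173  (≤ bound)
a_5 = 2: 2655/358  (≤ bound)
a_6 = 2: 6593/889  (≤ bound)
a_7 = 2: 15841/2136  (> 1304, stop)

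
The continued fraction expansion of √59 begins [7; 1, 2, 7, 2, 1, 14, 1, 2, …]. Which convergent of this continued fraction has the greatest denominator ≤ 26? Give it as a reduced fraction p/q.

169/22

List convergents until the denominator exceeds the bound:
a_0 = 7: 7/1  (≤ bound)
a_1 = 1: 8/1  (≤ bound)
a_2 = 2: 23/3  (≤ bound)
a_3 = 7: 169/22  (≤ bound)
a_4 = 2: 361/47  (> 26, stop)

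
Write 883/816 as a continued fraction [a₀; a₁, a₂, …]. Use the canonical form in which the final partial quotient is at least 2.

[1; 12, 5, 1, 1, 2, 2]

883 ÷ 816 → quotient 1, remainder 67
816 ÷ 67 → quotient 12, remainder 12
67 ÷ 12 → quotient 5, remainder 7
12 ÷ 7 → quotient 1, remainder 5
7 ÷ 5 → quotient 1, remainder 2
5 ÷ 2 → quotient 2, remainder 1
2 ÷ 1 → quotient 2, remainder 0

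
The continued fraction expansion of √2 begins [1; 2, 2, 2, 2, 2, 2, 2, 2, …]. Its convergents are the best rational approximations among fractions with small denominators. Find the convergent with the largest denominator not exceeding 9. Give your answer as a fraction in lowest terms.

List convergents until the denominator exceeds the bound:
a_0 = 1: 1/1  (≤ bound)
a_1 = 2: 3/2  (≤ bound)
a_2 = 2: 7/5  (≤ bound)
a_3 = 2: 17/12  (> 9, stop)

7/5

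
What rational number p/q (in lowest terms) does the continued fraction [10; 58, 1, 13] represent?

8264/825

Build up convergents one term at a time:
a_0 = 10: 10/1
a_1 = 58: 581/58
a_2 = 1: 591/59
a_3 = 13: 8264/825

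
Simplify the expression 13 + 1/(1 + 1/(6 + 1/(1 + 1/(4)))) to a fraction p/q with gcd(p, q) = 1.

541/39

Use the convergent recurrence hₖ = aₖ·hₖ₋₁ + hₖ₋₂ (and likewise for the denominators kₖ):
a_0 = 13: 13/1
a_1 = 1: 14/1
a_2 = 6: 97/7
a_3 = 1: 111/8
a_4 = 4: 541/39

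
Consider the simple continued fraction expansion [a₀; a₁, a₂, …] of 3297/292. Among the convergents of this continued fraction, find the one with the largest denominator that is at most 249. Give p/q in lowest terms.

892/79

List convergents until the denominator exceeds the bound:
a_0 = 11: 11/1  (≤ bound)
a_1 = 3: 34/3  (≤ bound)
a_2 = 2: 79/7  (≤ bound)
a_3 = 3: 271/24  (≤ bound)
a_4 = 2: 621/55  (≤ bound)
a_5 = 1: 892/79  (≤ bound)
a_6 = 3: 3297/292  (> 249, stop)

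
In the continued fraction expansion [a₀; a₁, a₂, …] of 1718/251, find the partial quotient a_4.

1718 = 6·251 + 212, so a_0 = 6
251 = 1·212 + 39, so a_1 = 1
212 = 5·39 + 17, so a_2 = 5
39 = 2·17 + 5, so a_3 = 2
17 = 3·5 + 2, so a_4 = 3

3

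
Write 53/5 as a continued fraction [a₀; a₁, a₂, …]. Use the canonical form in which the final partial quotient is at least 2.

Repeatedly divide and take the remainder:
53 ÷ 5 → quotient 10, remainder 3
5 ÷ 3 → quotient 1, remainder 2
3 ÷ 2 → quotient 1, remainder 1
2 ÷ 1 → quotient 2, remainder 0

[10; 1, 1, 2]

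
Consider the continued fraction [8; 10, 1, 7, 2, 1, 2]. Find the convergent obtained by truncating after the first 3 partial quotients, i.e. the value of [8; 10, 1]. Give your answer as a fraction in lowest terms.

Start with 1.
10 + 1/(1/1) = 10 + 1/1 = 11/1
8 + 1/(11/1) = 8 + 1/11 = 89/11

89/11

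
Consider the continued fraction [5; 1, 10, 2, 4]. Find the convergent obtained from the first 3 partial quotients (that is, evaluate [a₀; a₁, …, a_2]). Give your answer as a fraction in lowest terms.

Compute successive convergents:
a_0 = 5: 5/1
a_1 = 1: 6/1
a_2 = 10: 65/11

65/11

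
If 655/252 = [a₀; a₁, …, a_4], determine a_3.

655 ÷ 252 → quotient 2, remainder 151
252 ÷ 151 → quotient 1, remainder 101
151 ÷ 101 → quotient 1, remainder 50
101 ÷ 50 → quotient 2, remainder 1

2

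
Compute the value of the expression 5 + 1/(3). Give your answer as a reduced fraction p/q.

16/3

a_0 = 5: 5/1
a_1 = 3: 16/3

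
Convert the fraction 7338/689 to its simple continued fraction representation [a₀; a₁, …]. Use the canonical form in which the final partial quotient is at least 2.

Run the Euclidean algorithm, recording each quotient:
7338 ÷ 689 → quotient 10, remainder 448
689 ÷ 448 → quotient 1, remainder 241
448 ÷ 241 → quotient 1, remainder 207
241 ÷ 207 → quotient 1, remainder 34
207 ÷ 34 → quotient 6, remainder 3
34 ÷ 3 → quotient 11, remainder 1
3 ÷ 1 → quotient 3, remainder 0

[10; 1, 1, 1, 6, 11, 3]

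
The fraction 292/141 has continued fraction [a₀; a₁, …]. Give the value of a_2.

292 = 2·141 + 10, so a_0 = 2
141 = 14·10 + 1, so a_1 = 14
10 = 10·1 + 0, so a_2 = 10

10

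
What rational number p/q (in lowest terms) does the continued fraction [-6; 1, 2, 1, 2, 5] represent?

Build up convergents one term at a time:
a_0 = -6: -6/1
a_1 = 1: -5/1
a_2 = 2: -16/3
a_3 = 1: -21/4
a_4 = 2: -58/11
a_5 = 5: -311/59

-311/59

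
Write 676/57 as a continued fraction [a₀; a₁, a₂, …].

[11; 1, 6, 8]

676 ÷ 57 → quotient 11, remainder 49
57 ÷ 49 → quotient 1, remainder 8
49 ÷ 8 → quotient 6, remainder 1
8 ÷ 1 → quotient 8, remainder 0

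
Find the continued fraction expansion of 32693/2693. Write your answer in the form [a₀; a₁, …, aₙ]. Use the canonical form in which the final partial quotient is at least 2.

[12; 7, 6, 1, 53]

32693 = 12·2693 + 377, so a_0 = 12
2693 = 7·377 + 54, so a_1 = 7
377 = 6·54 + 53, so a_2 = 6
54 = 1·53 + 1, so a_3 = 1
53 = 53·1 + 0, so a_4 = 53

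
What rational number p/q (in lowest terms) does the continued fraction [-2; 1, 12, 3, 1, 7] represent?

-442/411

Work from the innermost term outward:
Start with 7.
1 + 1/(7/1) = 1 + 1/7 = 8/7
3 + 1/(8/7) = 3 + 7/8 = 31/8
12 + 1/(31/8) = 12 + 8/31 = 380/31
1 + 1/(380/31) = 1 + 31/380 = 411/380
-2 + 1/(411/380) = -2 + 380/411 = -442/411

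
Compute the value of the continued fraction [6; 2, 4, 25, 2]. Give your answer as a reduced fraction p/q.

Collapse the nested fraction from the inside out:
Start with 2.
25 + 1/(2/1) = 25 + 1/2 = 51/2
4 + 1/(51/2) = 4 + 2/51 = 206/51
2 + 1/(206/51) = 2 + 51/206 = 463/206
6 + 1/(463/206) = 6 + 206/463 = 2984/463

2984/463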